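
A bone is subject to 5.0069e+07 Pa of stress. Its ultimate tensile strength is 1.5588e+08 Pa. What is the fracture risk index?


FRI = applied / ultimate
FRI = 5.0069e+07 / 1.5588e+08
FRI = 0.3212


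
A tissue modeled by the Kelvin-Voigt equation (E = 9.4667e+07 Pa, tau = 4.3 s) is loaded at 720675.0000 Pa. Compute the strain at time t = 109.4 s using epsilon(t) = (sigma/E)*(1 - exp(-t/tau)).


epsilon(t) = (sigma/E) * (1 - exp(-t/tau))
sigma/E = 720675.0000 / 9.4667e+07 = 0.0076
exp(-t/tau) = exp(-109.4 / 4.3) = 8.9277e-12
epsilon = 0.0076 * (1 - 8.9277e-12)
epsilon = 0.0076


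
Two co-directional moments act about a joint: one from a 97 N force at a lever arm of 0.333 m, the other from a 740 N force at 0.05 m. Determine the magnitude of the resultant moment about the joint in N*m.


M = F1 * d1 + F2 * d2
M = 97 * 0.333 + 740 * 0.05
M = 32.3010 + 37.0000
M = 69.3010


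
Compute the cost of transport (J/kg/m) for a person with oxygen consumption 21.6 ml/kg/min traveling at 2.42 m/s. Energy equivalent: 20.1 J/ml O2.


Power per kg = VO2 * 20.1 / 60
Power per kg = 21.6 * 20.1 / 60 = 7.2360 W/kg
Cost = power_per_kg / speed
Cost = 7.2360 / 2.42
Cost = 2.9901


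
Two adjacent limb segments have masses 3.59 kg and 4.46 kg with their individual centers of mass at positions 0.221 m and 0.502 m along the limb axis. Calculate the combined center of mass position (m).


COM = (m1*x1 + m2*x2) / (m1 + m2)
COM = (3.59*0.221 + 4.46*0.502) / (3.59 + 4.46)
Numerator = 3.0323
Denominator = 8.0500
COM = 0.3767


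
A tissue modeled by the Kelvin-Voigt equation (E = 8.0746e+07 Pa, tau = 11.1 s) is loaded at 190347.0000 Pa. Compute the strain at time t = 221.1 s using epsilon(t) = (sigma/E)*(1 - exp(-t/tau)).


epsilon(t) = (sigma/E) * (1 - exp(-t/tau))
sigma/E = 190347.0000 / 8.0746e+07 = 0.0024
exp(-t/tau) = exp(-221.1 / 11.1) = 2.2352e-09
epsilon = 0.0024 * (1 - 2.2352e-09)
epsilon = 0.0024


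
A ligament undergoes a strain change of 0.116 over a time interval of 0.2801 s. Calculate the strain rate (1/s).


strain_rate = delta_strain / delta_t
strain_rate = 0.116 / 0.2801
strain_rate = 0.4141


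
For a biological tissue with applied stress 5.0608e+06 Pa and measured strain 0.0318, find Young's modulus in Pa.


E = stress / strain
E = 5.0608e+06 / 0.0318
E = 1.5914e+08


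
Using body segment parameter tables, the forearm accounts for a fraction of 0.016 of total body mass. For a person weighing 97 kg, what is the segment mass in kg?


m_segment = body_mass * fraction
m_segment = 97 * 0.016
m_segment = 1.5520


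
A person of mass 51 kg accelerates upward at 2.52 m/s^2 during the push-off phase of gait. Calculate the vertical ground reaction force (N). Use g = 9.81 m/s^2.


GRF = m * (g + a)
GRF = 51 * (9.81 + 2.52)
GRF = 51 * 12.3300
GRF = 628.8300


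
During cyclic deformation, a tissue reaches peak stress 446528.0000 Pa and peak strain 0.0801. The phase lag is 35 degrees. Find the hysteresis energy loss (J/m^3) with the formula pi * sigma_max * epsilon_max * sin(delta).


E_loss = pi * sigma_max * epsilon_max * sin(delta)
delta = 35 deg = 0.6109 rad
sin(delta) = 0.5736
E_loss = pi * 446528.0000 * 0.0801 * 0.5736
E_loss = 64449.9207


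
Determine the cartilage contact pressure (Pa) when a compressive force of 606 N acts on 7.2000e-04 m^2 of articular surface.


P = F / A
P = 606 / 7.2000e-04
P = 841666.6667


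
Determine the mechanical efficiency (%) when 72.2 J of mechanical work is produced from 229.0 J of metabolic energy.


eta = (W_mech / E_meta) * 100
eta = (72.2 / 229.0) * 100
ratio = 0.3153
eta = 31.5284


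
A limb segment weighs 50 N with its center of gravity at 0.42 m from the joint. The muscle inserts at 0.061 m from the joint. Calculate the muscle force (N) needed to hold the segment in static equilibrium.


F_muscle = W * d_load / d_muscle
F_muscle = 50 * 0.42 / 0.061
Numerator = 21.0000
F_muscle = 344.2623


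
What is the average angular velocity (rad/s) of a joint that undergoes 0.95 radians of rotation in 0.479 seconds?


omega = delta_theta / delta_t
omega = 0.95 / 0.479
omega = 1.9833


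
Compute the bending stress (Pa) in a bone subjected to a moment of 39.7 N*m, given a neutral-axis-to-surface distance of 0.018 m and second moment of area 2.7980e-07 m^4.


sigma = M * c / I
sigma = 39.7 * 0.018 / 2.7980e-07
M * c = 0.7146
sigma = 2.5540e+06


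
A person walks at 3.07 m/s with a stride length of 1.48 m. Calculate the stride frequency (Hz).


f = v / stride_length
f = 3.07 / 1.48
f = 2.0743


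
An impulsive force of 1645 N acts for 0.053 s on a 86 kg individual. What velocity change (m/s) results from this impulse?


J = F * dt = 1645 * 0.053 = 87.1850 N*s
delta_v = J / m
delta_v = 87.1850 / 86
delta_v = 1.0138


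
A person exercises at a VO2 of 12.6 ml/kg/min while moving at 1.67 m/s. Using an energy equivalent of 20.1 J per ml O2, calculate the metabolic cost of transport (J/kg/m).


Power per kg = VO2 * 20.1 / 60
Power per kg = 12.6 * 20.1 / 60 = 4.2210 W/kg
Cost = power_per_kg / speed
Cost = 4.2210 / 1.67
Cost = 2.5275


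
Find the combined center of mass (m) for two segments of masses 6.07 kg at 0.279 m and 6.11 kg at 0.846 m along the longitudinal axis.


COM = (m1*x1 + m2*x2) / (m1 + m2)
COM = (6.07*0.279 + 6.11*0.846) / (6.07 + 6.11)
Numerator = 6.8626
Denominator = 12.1800
COM = 0.5634


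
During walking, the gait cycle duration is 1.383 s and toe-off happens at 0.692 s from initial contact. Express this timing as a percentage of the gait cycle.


pct = (event_time / cycle_time) * 100
pct = (0.692 / 1.383) * 100
ratio = 0.5004
pct = 50.0362


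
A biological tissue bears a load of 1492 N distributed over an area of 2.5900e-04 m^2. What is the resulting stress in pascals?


stress = F / A
stress = 1492 / 2.5900e-04
stress = 5.7606e+06


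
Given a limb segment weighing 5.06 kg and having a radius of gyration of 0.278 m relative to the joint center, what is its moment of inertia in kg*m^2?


I = m * k^2
I = 5.06 * 0.278^2
k^2 = 0.0773
I = 0.3911


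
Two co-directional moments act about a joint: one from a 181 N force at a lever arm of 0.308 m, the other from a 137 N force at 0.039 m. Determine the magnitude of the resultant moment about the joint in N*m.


M = F1 * d1 + F2 * d2
M = 181 * 0.308 + 137 * 0.039
M = 55.7480 + 5.3430
M = 61.0910


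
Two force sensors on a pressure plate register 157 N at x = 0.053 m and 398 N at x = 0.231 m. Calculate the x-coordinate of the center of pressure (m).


COP_x = (F1*x1 + F2*x2) / (F1 + F2)
COP_x = (157*0.053 + 398*0.231) / (157 + 398)
Numerator = 100.2590
Denominator = 555
COP_x = 0.1806


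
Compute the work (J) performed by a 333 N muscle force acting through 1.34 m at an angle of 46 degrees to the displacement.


W = F * d * cos(theta)
theta = 46 deg = 0.8029 rad
cos(theta) = 0.6947
W = 333 * 1.34 * 0.6947
W = 309.9705


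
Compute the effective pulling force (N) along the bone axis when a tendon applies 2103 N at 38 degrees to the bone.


F_eff = F_tendon * cos(theta)
theta = 38 deg = 0.6632 rad
cos(theta) = 0.7880
F_eff = 2103 * 0.7880
F_eff = 1657.1866


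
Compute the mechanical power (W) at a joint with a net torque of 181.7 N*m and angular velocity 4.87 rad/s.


P = M * omega
P = 181.7 * 4.87
P = 884.8790


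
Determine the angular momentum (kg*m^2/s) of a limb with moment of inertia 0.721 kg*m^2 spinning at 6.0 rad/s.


L = I * omega
L = 0.721 * 6.0
L = 4.3260


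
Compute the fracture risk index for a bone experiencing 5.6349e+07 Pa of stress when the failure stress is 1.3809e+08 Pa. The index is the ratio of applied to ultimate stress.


FRI = applied / ultimate
FRI = 5.6349e+07 / 1.3809e+08
FRI = 0.4081


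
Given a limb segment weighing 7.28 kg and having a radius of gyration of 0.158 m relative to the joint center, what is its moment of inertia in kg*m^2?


I = m * k^2
I = 7.28 * 0.158^2
k^2 = 0.0250
I = 0.1817


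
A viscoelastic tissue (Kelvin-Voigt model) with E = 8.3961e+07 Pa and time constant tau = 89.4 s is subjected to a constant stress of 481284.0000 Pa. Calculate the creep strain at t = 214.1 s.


epsilon(t) = (sigma/E) * (1 - exp(-t/tau))
sigma/E = 481284.0000 / 8.3961e+07 = 0.0057
exp(-t/tau) = exp(-214.1 / 89.4) = 0.0912
epsilon = 0.0057 * (1 - 0.0912)
epsilon = 0.0052


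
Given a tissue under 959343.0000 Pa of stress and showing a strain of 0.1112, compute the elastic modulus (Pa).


E = stress / strain
E = 959343.0000 / 0.1112
E = 8.6272e+06


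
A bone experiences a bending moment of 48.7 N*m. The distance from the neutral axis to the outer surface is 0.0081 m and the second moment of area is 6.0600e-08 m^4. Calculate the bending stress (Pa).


sigma = M * c / I
sigma = 48.7 * 0.0081 / 6.0600e-08
M * c = 0.3945
sigma = 6.5094e+06


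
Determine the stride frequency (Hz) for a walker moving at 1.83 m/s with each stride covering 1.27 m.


f = v / stride_length
f = 1.83 / 1.27
f = 1.4409


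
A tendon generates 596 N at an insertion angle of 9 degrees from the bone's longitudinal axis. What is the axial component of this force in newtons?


F_eff = F_tendon * cos(theta)
theta = 9 deg = 0.1571 rad
cos(theta) = 0.9877
F_eff = 596 * 0.9877
F_eff = 588.6623


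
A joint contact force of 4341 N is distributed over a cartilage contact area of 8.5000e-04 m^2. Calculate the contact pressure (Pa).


P = F / A
P = 4341 / 8.5000e-04
P = 5.1071e+06


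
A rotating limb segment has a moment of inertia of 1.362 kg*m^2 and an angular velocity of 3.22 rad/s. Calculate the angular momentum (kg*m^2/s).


L = I * omega
L = 1.362 * 3.22
L = 4.3856


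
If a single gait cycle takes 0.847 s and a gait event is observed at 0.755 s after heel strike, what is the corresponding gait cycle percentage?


pct = (event_time / cycle_time) * 100
pct = (0.755 / 0.847) * 100
ratio = 0.8914
pct = 89.1381


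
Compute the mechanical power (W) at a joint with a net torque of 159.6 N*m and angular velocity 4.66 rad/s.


P = M * omega
P = 159.6 * 4.66
P = 743.7360


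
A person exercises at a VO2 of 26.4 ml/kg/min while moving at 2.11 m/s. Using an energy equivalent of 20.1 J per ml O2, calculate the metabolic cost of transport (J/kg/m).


Power per kg = VO2 * 20.1 / 60
Power per kg = 26.4 * 20.1 / 60 = 8.8440 W/kg
Cost = power_per_kg / speed
Cost = 8.8440 / 2.11
Cost = 4.1915


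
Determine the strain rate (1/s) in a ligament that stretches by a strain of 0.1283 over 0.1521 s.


strain_rate = delta_strain / delta_t
strain_rate = 0.1283 / 0.1521
strain_rate = 0.8435


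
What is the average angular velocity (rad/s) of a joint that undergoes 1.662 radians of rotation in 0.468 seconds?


omega = delta_theta / delta_t
omega = 1.662 / 0.468
omega = 3.5513


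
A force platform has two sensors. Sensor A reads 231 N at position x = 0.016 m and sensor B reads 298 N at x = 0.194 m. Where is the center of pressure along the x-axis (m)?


COP_x = (F1*x1 + F2*x2) / (F1 + F2)
COP_x = (231*0.016 + 298*0.194) / (231 + 298)
Numerator = 61.5080
Denominator = 529
COP_x = 0.1163


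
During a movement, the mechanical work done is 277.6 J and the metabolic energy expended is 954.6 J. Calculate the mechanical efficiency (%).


eta = (W_mech / E_meta) * 100
eta = (277.6 / 954.6) * 100
ratio = 0.2908
eta = 29.0802


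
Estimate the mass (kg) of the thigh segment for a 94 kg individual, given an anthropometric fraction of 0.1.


m_segment = body_mass * fraction
m_segment = 94 * 0.1
m_segment = 9.4000


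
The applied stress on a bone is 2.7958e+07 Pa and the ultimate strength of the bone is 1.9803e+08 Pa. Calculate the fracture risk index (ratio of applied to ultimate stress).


FRI = applied / ultimate
FRI = 2.7958e+07 / 1.9803e+08
FRI = 0.1412


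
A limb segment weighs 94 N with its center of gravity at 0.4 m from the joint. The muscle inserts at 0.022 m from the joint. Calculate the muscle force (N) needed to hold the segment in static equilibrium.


F_muscle = W * d_load / d_muscle
F_muscle = 94 * 0.4 / 0.022
Numerator = 37.6000
F_muscle = 1709.0909


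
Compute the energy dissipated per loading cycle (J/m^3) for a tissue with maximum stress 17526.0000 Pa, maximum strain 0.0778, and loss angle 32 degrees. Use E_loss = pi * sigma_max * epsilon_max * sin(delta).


E_loss = pi * sigma_max * epsilon_max * sin(delta)
delta = 32 deg = 0.5585 rad
sin(delta) = 0.5299
E_loss = pi * 17526.0000 * 0.0778 * 0.5299
E_loss = 2269.9798


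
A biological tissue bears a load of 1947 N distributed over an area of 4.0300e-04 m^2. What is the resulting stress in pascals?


stress = F / A
stress = 1947 / 4.0300e-04
stress = 4.8313e+06


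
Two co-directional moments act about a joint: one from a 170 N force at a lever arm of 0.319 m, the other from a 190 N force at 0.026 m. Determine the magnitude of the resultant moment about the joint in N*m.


M = F1 * d1 + F2 * d2
M = 170 * 0.319 + 190 * 0.026
M = 54.2300 + 4.9400
M = 59.1700


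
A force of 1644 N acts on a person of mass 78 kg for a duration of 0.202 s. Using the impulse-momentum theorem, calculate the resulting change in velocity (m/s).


J = F * dt = 1644 * 0.202 = 332.0880 N*s
delta_v = J / m
delta_v = 332.0880 / 78
delta_v = 4.2575


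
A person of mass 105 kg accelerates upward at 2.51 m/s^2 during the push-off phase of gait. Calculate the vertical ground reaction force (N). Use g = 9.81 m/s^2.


GRF = m * (g + a)
GRF = 105 * (9.81 + 2.51)
GRF = 105 * 12.3200
GRF = 1293.6000


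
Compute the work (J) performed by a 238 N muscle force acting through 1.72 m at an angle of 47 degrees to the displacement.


W = F * d * cos(theta)
theta = 47 deg = 0.8203 rad
cos(theta) = 0.6820
W = 238 * 1.72 * 0.6820
W = 279.1828


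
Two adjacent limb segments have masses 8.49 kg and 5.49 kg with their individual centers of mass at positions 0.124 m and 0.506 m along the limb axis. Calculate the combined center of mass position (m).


COM = (m1*x1 + m2*x2) / (m1 + m2)
COM = (8.49*0.124 + 5.49*0.506) / (8.49 + 5.49)
Numerator = 3.8307
Denominator = 13.9800
COM = 0.2740


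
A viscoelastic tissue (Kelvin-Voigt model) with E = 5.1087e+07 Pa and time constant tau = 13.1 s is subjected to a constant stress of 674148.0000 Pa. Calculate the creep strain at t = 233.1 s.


epsilon(t) = (sigma/E) * (1 - exp(-t/tau))
sigma/E = 674148.0000 / 5.1087e+07 = 0.0132
exp(-t/tau) = exp(-233.1 / 13.1) = 1.8716e-08
epsilon = 0.0132 * (1 - 1.8716e-08)
epsilon = 0.0132


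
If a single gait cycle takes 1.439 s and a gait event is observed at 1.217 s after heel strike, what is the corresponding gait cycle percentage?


pct = (event_time / cycle_time) * 100
pct = (1.217 / 1.439) * 100
ratio = 0.8457
pct = 84.5726


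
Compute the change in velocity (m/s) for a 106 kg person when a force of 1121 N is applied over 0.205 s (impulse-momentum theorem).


J = F * dt = 1121 * 0.205 = 229.8050 N*s
delta_v = J / m
delta_v = 229.8050 / 106
delta_v = 2.1680


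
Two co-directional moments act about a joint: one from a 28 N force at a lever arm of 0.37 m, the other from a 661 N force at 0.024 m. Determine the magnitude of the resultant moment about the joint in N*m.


M = F1 * d1 + F2 * d2
M = 28 * 0.37 + 661 * 0.024
M = 10.3600 + 15.8640
M = 26.2240


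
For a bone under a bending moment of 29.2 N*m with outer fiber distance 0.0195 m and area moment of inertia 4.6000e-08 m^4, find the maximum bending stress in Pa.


sigma = M * c / I
sigma = 29.2 * 0.0195 / 4.6000e-08
M * c = 0.5694
sigma = 1.2378e+07


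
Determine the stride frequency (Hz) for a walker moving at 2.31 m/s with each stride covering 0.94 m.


f = v / stride_length
f = 2.31 / 0.94
f = 2.4574


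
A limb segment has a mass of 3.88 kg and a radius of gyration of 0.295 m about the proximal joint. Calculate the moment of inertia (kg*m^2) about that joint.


I = m * k^2
I = 3.88 * 0.295^2
k^2 = 0.0870
I = 0.3377


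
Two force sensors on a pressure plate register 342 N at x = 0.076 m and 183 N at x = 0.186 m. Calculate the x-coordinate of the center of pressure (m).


COP_x = (F1*x1 + F2*x2) / (F1 + F2)
COP_x = (342*0.076 + 183*0.186) / (342 + 183)
Numerator = 60.0300
Denominator = 525
COP_x = 0.1143


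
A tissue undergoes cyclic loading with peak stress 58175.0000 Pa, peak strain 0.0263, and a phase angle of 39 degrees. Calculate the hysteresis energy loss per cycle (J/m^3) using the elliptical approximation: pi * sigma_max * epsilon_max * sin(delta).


E_loss = pi * sigma_max * epsilon_max * sin(delta)
delta = 39 deg = 0.6807 rad
sin(delta) = 0.6293
E_loss = pi * 58175.0000 * 0.0263 * 0.6293
E_loss = 3024.9195


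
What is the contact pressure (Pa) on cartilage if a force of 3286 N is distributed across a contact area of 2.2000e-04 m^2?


P = F / A
P = 3286 / 2.2000e-04
P = 1.4936e+07


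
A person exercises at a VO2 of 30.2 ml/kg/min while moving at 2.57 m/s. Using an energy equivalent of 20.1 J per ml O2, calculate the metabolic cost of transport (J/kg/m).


Power per kg = VO2 * 20.1 / 60
Power per kg = 30.2 * 20.1 / 60 = 10.1170 W/kg
Cost = power_per_kg / speed
Cost = 10.1170 / 2.57
Cost = 3.9366


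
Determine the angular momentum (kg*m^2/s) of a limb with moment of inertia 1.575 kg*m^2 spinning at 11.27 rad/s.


L = I * omega
L = 1.575 * 11.27
L = 17.7502


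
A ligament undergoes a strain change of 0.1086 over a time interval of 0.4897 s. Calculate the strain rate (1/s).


strain_rate = delta_strain / delta_t
strain_rate = 0.1086 / 0.4897
strain_rate = 0.2218


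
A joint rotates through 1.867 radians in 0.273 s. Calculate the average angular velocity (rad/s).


omega = delta_theta / delta_t
omega = 1.867 / 0.273
omega = 6.8388


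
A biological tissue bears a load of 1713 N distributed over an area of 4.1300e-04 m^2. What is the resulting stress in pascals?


stress = F / A
stress = 1713 / 4.1300e-04
stress = 4.1477e+06


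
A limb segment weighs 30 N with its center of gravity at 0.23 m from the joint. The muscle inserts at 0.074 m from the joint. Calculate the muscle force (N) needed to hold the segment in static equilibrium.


F_muscle = W * d_load / d_muscle
F_muscle = 30 * 0.23 / 0.074
Numerator = 6.9000
F_muscle = 93.2432


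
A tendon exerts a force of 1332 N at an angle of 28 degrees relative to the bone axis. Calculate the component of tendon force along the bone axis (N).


F_eff = F_tendon * cos(theta)
theta = 28 deg = 0.4887 rad
cos(theta) = 0.8829
F_eff = 1332 * 0.8829
F_eff = 1176.0862


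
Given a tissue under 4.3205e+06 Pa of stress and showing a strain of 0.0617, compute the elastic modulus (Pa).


E = stress / strain
E = 4.3205e+06 / 0.0617
E = 7.0024e+07


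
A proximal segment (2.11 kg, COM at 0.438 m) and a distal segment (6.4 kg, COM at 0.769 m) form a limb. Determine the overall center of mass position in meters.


COM = (m1*x1 + m2*x2) / (m1 + m2)
COM = (2.11*0.438 + 6.4*0.769) / (2.11 + 6.4)
Numerator = 5.8458
Denominator = 8.5100
COM = 0.6869


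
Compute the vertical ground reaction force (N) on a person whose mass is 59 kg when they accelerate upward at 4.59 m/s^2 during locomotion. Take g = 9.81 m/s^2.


GRF = m * (g + a)
GRF = 59 * (9.81 + 4.59)
GRF = 59 * 14.4000
GRF = 849.6000


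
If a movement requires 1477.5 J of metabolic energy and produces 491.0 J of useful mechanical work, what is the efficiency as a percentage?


eta = (W_mech / E_meta) * 100
eta = (491.0 / 1477.5) * 100
ratio = 0.3323
eta = 33.2318


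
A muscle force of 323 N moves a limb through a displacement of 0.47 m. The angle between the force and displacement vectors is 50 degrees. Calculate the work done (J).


W = F * d * cos(theta)
theta = 50 deg = 0.8727 rad
cos(theta) = 0.6428
W = 323 * 0.47 * 0.6428
W = 97.5816


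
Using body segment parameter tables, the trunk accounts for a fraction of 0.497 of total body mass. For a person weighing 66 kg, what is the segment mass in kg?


m_segment = body_mass * fraction
m_segment = 66 * 0.497
m_segment = 32.8020


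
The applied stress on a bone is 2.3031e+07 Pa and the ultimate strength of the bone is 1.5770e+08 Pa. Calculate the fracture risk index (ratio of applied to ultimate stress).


FRI = applied / ultimate
FRI = 2.3031e+07 / 1.5770e+08
FRI = 0.1460


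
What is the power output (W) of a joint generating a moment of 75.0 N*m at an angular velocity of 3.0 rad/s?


P = M * omega
P = 75.0 * 3.0
P = 225.0000


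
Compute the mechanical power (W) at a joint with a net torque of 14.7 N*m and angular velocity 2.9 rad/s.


P = M * omega
P = 14.7 * 2.9
P = 42.6300


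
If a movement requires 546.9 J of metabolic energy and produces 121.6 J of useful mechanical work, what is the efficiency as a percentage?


eta = (W_mech / E_meta) * 100
eta = (121.6 / 546.9) * 100
ratio = 0.2223
eta = 22.2344


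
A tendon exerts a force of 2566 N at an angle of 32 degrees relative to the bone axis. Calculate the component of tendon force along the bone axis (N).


F_eff = F_tendon * cos(theta)
theta = 32 deg = 0.5585 rad
cos(theta) = 0.8480
F_eff = 2566 * 0.8480
F_eff = 2176.0914


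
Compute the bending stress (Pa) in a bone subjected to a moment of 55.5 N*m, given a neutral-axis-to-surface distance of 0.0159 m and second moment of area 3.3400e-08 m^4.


sigma = M * c / I
sigma = 55.5 * 0.0159 / 3.3400e-08
M * c = 0.8825
sigma = 2.6421e+07


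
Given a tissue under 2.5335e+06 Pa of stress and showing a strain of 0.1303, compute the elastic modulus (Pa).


E = stress / strain
E = 2.5335e+06 / 0.1303
E = 1.9444e+07


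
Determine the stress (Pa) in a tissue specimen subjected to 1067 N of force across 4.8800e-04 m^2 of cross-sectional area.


stress = F / A
stress = 1067 / 4.8800e-04
stress = 2.1865e+06


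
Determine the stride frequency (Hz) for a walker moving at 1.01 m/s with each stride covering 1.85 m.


f = v / stride_length
f = 1.01 / 1.85
f = 0.5459


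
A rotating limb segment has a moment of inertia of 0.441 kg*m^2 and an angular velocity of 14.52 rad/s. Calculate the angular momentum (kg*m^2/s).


L = I * omega
L = 0.441 * 14.52
L = 6.4033


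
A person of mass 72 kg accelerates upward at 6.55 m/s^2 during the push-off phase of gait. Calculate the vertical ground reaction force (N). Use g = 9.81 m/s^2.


GRF = m * (g + a)
GRF = 72 * (9.81 + 6.55)
GRF = 72 * 16.3600
GRF = 1177.9200


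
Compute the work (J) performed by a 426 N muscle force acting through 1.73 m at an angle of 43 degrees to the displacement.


W = F * d * cos(theta)
theta = 43 deg = 0.7505 rad
cos(theta) = 0.7314
W = 426 * 1.73 * 0.7314
W = 538.9931


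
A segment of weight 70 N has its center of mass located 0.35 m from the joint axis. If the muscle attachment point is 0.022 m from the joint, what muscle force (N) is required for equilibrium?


F_muscle = W * d_load / d_muscle
F_muscle = 70 * 0.35 / 0.022
Numerator = 24.5000
F_muscle = 1113.6364


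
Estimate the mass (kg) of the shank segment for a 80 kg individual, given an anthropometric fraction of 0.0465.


m_segment = body_mass * fraction
m_segment = 80 * 0.0465
m_segment = 3.7200


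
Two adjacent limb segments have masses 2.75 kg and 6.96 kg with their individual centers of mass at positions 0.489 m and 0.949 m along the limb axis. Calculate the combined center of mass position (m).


COM = (m1*x1 + m2*x2) / (m1 + m2)
COM = (2.75*0.489 + 6.96*0.949) / (2.75 + 6.96)
Numerator = 7.9498
Denominator = 9.7100
COM = 0.8187


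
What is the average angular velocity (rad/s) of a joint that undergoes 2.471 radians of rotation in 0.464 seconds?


omega = delta_theta / delta_t
omega = 2.471 / 0.464
omega = 5.3254


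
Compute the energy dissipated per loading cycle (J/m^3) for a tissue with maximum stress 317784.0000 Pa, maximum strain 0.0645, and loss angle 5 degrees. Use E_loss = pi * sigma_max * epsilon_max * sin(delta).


E_loss = pi * sigma_max * epsilon_max * sin(delta)
delta = 5 deg = 0.0873 rad
sin(delta) = 0.0872
E_loss = pi * 317784.0000 * 0.0645 * 0.0872
E_loss = 5612.2579


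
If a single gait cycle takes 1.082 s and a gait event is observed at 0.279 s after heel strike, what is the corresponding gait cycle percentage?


pct = (event_time / cycle_time) * 100
pct = (0.279 / 1.082) * 100
ratio = 0.2579
pct = 25.7856


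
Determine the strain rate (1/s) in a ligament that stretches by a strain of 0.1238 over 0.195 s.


strain_rate = delta_strain / delta_t
strain_rate = 0.1238 / 0.195
strain_rate = 0.6349


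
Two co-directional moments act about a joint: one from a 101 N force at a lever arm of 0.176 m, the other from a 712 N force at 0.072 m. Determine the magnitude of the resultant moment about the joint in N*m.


M = F1 * d1 + F2 * d2
M = 101 * 0.176 + 712 * 0.072
M = 17.7760 + 51.2640
M = 69.0400


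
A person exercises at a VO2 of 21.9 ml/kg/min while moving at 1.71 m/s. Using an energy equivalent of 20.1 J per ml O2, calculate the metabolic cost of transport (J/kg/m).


Power per kg = VO2 * 20.1 / 60
Power per kg = 21.9 * 20.1 / 60 = 7.3365 W/kg
Cost = power_per_kg / speed
Cost = 7.3365 / 1.71
Cost = 4.2904


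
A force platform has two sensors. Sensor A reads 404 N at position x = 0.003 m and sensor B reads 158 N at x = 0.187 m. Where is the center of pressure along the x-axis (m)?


COP_x = (F1*x1 + F2*x2) / (F1 + F2)
COP_x = (404*0.003 + 158*0.187) / (404 + 158)
Numerator = 30.7580
Denominator = 562
COP_x = 0.0547


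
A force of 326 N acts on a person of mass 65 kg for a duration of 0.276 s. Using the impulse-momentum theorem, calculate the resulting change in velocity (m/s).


J = F * dt = 326 * 0.276 = 89.9760 N*s
delta_v = J / m
delta_v = 89.9760 / 65
delta_v = 1.3842


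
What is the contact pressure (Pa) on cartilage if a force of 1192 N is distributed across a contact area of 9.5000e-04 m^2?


P = F / A
P = 1192 / 9.5000e-04
P = 1.2547e+06


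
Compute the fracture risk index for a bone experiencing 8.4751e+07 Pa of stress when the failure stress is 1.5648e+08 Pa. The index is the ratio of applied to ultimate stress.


FRI = applied / ultimate
FRI = 8.4751e+07 / 1.5648e+08
FRI = 0.5416


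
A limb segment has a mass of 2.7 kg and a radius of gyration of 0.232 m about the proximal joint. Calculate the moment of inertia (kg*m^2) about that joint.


I = m * k^2
I = 2.7 * 0.232^2
k^2 = 0.0538
I = 0.1453


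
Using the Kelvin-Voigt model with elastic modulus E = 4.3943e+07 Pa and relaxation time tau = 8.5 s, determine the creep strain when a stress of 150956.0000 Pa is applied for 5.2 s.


epsilon(t) = (sigma/E) * (1 - exp(-t/tau))
sigma/E = 150956.0000 / 4.3943e+07 = 0.0034
exp(-t/tau) = exp(-5.2 / 8.5) = 0.5424
epsilon = 0.0034 * (1 - 0.5424)
epsilon = 0.0016


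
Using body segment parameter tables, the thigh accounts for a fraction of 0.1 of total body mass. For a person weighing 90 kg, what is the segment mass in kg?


m_segment = body_mass * fraction
m_segment = 90 * 0.1
m_segment = 9.0000


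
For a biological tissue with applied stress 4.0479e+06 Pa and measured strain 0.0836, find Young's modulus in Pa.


E = stress / strain
E = 4.0479e+06 / 0.0836
E = 4.8420e+07


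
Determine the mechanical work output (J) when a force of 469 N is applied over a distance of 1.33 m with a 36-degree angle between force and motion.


W = F * d * cos(theta)
theta = 36 deg = 0.6283 rad
cos(theta) = 0.8090
W = 469 * 1.33 * 0.8090
W = 504.6405


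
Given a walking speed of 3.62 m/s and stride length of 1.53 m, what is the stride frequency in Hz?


f = v / stride_length
f = 3.62 / 1.53
f = 2.3660


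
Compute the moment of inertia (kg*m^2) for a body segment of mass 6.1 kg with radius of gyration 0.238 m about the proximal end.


I = m * k^2
I = 6.1 * 0.238^2
k^2 = 0.0566
I = 0.3455


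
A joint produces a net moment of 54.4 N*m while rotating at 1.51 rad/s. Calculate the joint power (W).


P = M * omega
P = 54.4 * 1.51
P = 82.1440


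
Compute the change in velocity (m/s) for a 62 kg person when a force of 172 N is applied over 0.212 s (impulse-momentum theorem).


J = F * dt = 172 * 0.212 = 36.4640 N*s
delta_v = J / m
delta_v = 36.4640 / 62
delta_v = 0.5881


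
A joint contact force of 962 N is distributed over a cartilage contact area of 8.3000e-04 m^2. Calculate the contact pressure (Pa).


P = F / A
P = 962 / 8.3000e-04
P = 1.1590e+06


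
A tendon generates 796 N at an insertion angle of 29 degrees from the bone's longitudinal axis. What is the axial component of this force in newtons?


F_eff = F_tendon * cos(theta)
theta = 29 deg = 0.5061 rad
cos(theta) = 0.8746
F_eff = 796 * 0.8746
F_eff = 696.1973


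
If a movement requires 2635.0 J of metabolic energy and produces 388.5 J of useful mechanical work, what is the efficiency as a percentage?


eta = (W_mech / E_meta) * 100
eta = (388.5 / 2635.0) * 100
ratio = 0.1474
eta = 14.7438


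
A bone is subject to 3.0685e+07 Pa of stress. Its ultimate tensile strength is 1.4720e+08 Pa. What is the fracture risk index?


FRI = applied / ultimate
FRI = 3.0685e+07 / 1.4720e+08
FRI = 0.2085


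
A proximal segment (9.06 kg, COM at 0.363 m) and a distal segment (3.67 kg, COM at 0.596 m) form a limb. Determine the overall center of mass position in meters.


COM = (m1*x1 + m2*x2) / (m1 + m2)
COM = (9.06*0.363 + 3.67*0.596) / (9.06 + 3.67)
Numerator = 5.4761
Denominator = 12.7300
COM = 0.4302


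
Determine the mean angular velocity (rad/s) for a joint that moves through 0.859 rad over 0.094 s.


omega = delta_theta / delta_t
omega = 0.859 / 0.094
omega = 9.1383


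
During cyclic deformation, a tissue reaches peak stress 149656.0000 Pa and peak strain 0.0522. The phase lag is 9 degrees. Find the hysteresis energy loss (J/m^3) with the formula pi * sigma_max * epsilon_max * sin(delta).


E_loss = pi * sigma_max * epsilon_max * sin(delta)
delta = 9 deg = 0.1571 rad
sin(delta) = 0.1564
E_loss = pi * 149656.0000 * 0.0522 * 0.1564
E_loss = 3839.2549


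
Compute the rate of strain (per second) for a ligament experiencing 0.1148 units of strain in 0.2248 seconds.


strain_rate = delta_strain / delta_t
strain_rate = 0.1148 / 0.2248
strain_rate = 0.5107


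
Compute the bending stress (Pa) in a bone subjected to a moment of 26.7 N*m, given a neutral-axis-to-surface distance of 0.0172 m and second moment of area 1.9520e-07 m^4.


sigma = M * c / I
sigma = 26.7 * 0.0172 / 1.9520e-07
M * c = 0.4592
sigma = 2.3527e+06


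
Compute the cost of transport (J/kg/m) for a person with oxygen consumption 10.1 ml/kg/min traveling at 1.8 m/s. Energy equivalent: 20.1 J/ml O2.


Power per kg = VO2 * 20.1 / 60
Power per kg = 10.1 * 20.1 / 60 = 3.3835 W/kg
Cost = power_per_kg / speed
Cost = 3.3835 / 1.8
Cost = 1.8797


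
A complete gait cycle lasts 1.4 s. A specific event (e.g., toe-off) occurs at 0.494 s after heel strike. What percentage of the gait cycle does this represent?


pct = (event_time / cycle_time) * 100
pct = (0.494 / 1.4) * 100
ratio = 0.3529
pct = 35.2857


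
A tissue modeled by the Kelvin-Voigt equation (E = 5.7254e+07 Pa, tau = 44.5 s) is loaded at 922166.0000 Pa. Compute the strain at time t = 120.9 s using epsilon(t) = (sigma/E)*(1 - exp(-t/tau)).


epsilon(t) = (sigma/E) * (1 - exp(-t/tau))
sigma/E = 922166.0000 / 5.7254e+07 = 0.0161
exp(-t/tau) = exp(-120.9 / 44.5) = 0.0661
epsilon = 0.0161 * (1 - 0.0661)
epsilon = 0.0150


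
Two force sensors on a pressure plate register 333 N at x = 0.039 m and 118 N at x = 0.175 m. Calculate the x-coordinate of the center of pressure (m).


COP_x = (F1*x1 + F2*x2) / (F1 + F2)
COP_x = (333*0.039 + 118*0.175) / (333 + 118)
Numerator = 33.6370
Denominator = 451
COP_x = 0.0746


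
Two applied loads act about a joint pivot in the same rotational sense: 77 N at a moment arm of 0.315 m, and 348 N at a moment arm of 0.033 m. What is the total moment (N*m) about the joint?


M = F1 * d1 + F2 * d2
M = 77 * 0.315 + 348 * 0.033
M = 24.2550 + 11.4840
M = 35.7390


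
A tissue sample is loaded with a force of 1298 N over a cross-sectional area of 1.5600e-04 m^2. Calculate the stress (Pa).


stress = F / A
stress = 1298 / 1.5600e-04
stress = 8.3205e+06


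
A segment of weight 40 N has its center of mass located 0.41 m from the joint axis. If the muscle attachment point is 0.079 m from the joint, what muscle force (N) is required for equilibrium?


F_muscle = W * d_load / d_muscle
F_muscle = 40 * 0.41 / 0.079
Numerator = 16.4000
F_muscle = 207.5949


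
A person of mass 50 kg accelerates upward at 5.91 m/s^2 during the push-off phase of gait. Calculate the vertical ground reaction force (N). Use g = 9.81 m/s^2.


GRF = m * (g + a)
GRF = 50 * (9.81 + 5.91)
GRF = 50 * 15.7200
GRF = 786.0000


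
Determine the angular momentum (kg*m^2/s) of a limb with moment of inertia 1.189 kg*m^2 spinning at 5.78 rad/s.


L = I * omega
L = 1.189 * 5.78
L = 6.8724


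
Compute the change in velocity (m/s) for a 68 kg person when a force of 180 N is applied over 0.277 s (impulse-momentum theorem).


J = F * dt = 180 * 0.277 = 49.8600 N*s
delta_v = J / m
delta_v = 49.8600 / 68
delta_v = 0.7332


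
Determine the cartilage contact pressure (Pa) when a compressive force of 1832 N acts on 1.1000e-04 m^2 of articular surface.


P = F / A
P = 1832 / 1.1000e-04
P = 1.6655e+07


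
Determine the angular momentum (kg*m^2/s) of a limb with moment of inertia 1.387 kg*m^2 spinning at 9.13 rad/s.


L = I * omega
L = 1.387 * 9.13
L = 12.6633


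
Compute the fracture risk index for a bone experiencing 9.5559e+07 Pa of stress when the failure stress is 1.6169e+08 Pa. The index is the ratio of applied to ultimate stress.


FRI = applied / ultimate
FRI = 9.5559e+07 / 1.6169e+08
FRI = 0.5910


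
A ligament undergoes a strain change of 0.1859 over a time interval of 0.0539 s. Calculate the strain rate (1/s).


strain_rate = delta_strain / delta_t
strain_rate = 0.1859 / 0.0539
strain_rate = 3.4490


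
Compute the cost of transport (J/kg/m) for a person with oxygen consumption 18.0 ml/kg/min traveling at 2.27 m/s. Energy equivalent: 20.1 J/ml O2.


Power per kg = VO2 * 20.1 / 60
Power per kg = 18.0 * 20.1 / 60 = 6.0300 W/kg
Cost = power_per_kg / speed
Cost = 6.0300 / 2.27
Cost = 2.6564


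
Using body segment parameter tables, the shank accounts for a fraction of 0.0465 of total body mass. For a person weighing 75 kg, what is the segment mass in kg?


m_segment = body_mass * fraction
m_segment = 75 * 0.0465
m_segment = 3.4875


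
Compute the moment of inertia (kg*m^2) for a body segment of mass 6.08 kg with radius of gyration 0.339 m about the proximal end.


I = m * k^2
I = 6.08 * 0.339^2
k^2 = 0.1149
I = 0.6987


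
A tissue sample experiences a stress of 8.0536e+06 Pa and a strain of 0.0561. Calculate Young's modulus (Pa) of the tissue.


E = stress / strain
E = 8.0536e+06 / 0.0561
E = 1.4356e+08


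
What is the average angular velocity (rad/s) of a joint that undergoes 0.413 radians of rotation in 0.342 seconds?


omega = delta_theta / delta_t
omega = 0.413 / 0.342
omega = 1.2076


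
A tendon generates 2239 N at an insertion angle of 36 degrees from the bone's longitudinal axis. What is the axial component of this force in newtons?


F_eff = F_tendon * cos(theta)
theta = 36 deg = 0.6283 rad
cos(theta) = 0.8090
F_eff = 2239 * 0.8090
F_eff = 1811.3891


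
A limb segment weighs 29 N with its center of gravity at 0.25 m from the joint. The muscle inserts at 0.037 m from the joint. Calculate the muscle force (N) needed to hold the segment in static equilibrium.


F_muscle = W * d_load / d_muscle
F_muscle = 29 * 0.25 / 0.037
Numerator = 7.2500
F_muscle = 195.9459


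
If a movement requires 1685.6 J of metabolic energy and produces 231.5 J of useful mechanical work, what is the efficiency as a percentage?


eta = (W_mech / E_meta) * 100
eta = (231.5 / 1685.6) * 100
ratio = 0.1373
eta = 13.7340


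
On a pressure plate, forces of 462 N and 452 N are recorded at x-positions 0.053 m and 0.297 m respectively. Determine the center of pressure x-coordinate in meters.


COP_x = (F1*x1 + F2*x2) / (F1 + F2)
COP_x = (462*0.053 + 452*0.297) / (462 + 452)
Numerator = 158.7300
Denominator = 914
COP_x = 0.1737


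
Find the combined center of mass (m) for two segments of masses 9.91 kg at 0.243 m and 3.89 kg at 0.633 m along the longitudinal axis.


COM = (m1*x1 + m2*x2) / (m1 + m2)
COM = (9.91*0.243 + 3.89*0.633) / (9.91 + 3.89)
Numerator = 4.8705
Denominator = 13.8000
COM = 0.3529


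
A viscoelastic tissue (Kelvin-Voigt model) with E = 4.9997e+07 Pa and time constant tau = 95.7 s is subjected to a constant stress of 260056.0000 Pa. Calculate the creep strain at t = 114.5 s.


epsilon(t) = (sigma/E) * (1 - exp(-t/tau))
sigma/E = 260056.0000 / 4.9997e+07 = 0.0052
exp(-t/tau) = exp(-114.5 / 95.7) = 0.3023
epsilon = 0.0052 * (1 - 0.3023)
epsilon = 0.0036


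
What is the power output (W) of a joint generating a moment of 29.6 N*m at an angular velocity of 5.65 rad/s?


P = M * omega
P = 29.6 * 5.65
P = 167.2400


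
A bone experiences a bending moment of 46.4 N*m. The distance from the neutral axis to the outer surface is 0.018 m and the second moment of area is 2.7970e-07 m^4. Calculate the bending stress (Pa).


sigma = M * c / I
sigma = 46.4 * 0.018 / 2.7970e-07
M * c = 0.8352
sigma = 2.9861e+06


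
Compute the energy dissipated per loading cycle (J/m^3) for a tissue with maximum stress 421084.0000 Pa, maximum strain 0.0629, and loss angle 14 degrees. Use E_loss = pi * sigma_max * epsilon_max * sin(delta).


E_loss = pi * sigma_max * epsilon_max * sin(delta)
delta = 14 deg = 0.2443 rad
sin(delta) = 0.2419
E_loss = pi * 421084.0000 * 0.0629 * 0.2419
E_loss = 20130.0306


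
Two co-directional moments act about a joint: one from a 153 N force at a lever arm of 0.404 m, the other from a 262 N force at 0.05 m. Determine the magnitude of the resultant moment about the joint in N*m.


M = F1 * d1 + F2 * d2
M = 153 * 0.404 + 262 * 0.05
M = 61.8120 + 13.1000
M = 74.9120


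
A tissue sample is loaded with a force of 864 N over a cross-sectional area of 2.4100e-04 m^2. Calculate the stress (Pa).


stress = F / A
stress = 864 / 2.4100e-04
stress = 3.5851e+06


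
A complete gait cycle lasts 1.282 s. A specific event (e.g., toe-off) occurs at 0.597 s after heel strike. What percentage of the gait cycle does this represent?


pct = (event_time / cycle_time) * 100
pct = (0.597 / 1.282) * 100
ratio = 0.4657
pct = 46.5679


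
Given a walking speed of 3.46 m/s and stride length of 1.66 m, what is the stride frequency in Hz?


f = v / stride_length
f = 3.46 / 1.66
f = 2.0843


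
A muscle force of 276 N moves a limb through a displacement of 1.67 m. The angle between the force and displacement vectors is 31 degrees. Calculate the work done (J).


W = F * d * cos(theta)
theta = 31 deg = 0.5411 rad
cos(theta) = 0.8572
W = 276 * 1.67 * 0.8572
W = 395.0856


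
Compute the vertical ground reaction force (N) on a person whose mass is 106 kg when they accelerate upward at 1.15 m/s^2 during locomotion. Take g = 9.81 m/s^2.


GRF = m * (g + a)
GRF = 106 * (9.81 + 1.15)
GRF = 106 * 10.9600
GRF = 1161.7600


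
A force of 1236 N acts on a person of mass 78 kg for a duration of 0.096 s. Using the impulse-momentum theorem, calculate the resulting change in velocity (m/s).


J = F * dt = 1236 * 0.096 = 118.6560 N*s
delta_v = J / m
delta_v = 118.6560 / 78
delta_v = 1.5212


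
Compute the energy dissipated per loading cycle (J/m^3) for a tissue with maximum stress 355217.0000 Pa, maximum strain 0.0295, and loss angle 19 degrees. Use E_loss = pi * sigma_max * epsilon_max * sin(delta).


E_loss = pi * sigma_max * epsilon_max * sin(delta)
delta = 19 deg = 0.3316 rad
sin(delta) = 0.3256
E_loss = pi * 355217.0000 * 0.0295 * 0.3256
E_loss = 10717.8469
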